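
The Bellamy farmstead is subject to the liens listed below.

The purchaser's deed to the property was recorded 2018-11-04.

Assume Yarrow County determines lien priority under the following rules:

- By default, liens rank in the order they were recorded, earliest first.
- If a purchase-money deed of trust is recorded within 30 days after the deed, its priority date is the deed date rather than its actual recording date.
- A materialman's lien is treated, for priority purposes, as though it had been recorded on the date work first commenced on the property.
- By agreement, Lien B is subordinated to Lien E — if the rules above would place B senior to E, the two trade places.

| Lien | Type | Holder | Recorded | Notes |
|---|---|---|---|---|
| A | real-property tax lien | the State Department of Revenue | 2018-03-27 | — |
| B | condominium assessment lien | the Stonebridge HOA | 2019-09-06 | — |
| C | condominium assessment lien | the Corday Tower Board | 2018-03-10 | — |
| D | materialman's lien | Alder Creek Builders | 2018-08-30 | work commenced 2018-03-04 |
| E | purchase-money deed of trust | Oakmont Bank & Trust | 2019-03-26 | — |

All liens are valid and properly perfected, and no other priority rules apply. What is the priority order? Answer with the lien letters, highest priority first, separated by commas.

First, effective dates: D is treated as recorded 2018-03-04, the work-commencement date; E missed the 30-day window (142 days after the deed), so its recording date stands.
By effective date: D (2018-03-04), C (2018-03-10), A (2018-03-27), E (2019-03-26), B (2019-09-06).
B is already junior to E, so the subordination agreement changes nothing.

D, C, A, E, B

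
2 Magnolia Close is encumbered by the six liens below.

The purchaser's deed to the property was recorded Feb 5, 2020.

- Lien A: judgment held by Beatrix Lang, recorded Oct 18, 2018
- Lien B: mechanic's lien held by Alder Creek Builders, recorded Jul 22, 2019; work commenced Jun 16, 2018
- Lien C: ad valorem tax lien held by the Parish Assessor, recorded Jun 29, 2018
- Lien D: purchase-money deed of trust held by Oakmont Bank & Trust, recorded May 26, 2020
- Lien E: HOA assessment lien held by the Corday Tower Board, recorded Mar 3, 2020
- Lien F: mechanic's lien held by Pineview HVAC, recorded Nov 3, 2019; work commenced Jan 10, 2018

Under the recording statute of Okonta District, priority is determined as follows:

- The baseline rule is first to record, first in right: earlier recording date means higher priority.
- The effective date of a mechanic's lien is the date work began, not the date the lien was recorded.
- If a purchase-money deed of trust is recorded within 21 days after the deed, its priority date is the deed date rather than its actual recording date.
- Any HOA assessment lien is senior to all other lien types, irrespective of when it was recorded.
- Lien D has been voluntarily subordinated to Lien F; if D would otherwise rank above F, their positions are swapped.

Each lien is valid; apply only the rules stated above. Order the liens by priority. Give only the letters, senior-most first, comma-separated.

Effective dates after the stated exceptions: B relates back to Jun 16, 2018 (work commenced); D missed the 21-day window (111 days after the deed), so its recording date stands; F's effective date is Jan 10, 2018, when work began.
As an HOA assessment lien, E is senior to every other lien.
Remaining liens by effective date: F (Jan 10, 2018), B (Jun 16, 2018), C (Jun 29, 2018), A (Oct 18, 2018), D (May 26, 2020).
D is already junior to F, so the subordination agreement changes nothing.

E, F, B, C, A, D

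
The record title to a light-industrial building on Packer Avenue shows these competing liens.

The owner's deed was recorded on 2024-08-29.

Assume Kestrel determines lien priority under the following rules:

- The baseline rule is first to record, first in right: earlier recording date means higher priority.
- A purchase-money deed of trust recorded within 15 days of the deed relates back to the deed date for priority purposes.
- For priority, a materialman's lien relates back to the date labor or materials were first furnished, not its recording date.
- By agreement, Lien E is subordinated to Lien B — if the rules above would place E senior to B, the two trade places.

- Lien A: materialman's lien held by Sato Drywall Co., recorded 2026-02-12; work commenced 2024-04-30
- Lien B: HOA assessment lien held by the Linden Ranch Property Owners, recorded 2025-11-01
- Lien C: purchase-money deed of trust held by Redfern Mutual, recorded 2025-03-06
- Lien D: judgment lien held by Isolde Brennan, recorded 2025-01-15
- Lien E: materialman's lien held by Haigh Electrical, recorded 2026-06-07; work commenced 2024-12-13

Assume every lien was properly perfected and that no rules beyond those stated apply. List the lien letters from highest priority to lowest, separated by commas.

A, B, D, C, E

Adjusting effective dates: A is treated as recorded 2024-04-30, the work-commencement date; C was recorded 189 days after the deed — beyond 15 days — so no relation-back applies; E relates back to 2024-12-13 (work commenced).
By effective date, earliest first: A (2024-04-30), E (2024-12-13), D (2025-01-15), C (2025-03-06), B (2025-11-01).
Because E would otherwise rank above B, the subordination swaps them.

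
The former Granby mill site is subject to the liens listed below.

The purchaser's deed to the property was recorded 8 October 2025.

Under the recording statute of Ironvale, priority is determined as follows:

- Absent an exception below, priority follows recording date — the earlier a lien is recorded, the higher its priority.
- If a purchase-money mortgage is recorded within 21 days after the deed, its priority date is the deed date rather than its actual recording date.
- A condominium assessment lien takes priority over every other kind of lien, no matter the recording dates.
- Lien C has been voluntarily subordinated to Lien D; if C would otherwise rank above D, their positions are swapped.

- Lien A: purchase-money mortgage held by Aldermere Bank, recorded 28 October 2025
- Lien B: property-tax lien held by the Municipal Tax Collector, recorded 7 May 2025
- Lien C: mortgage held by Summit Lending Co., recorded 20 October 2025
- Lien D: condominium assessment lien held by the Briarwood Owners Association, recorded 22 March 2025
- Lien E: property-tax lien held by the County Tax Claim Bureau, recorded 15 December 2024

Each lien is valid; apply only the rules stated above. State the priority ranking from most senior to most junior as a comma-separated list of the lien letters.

D, E, B, A, C

First, effective dates: A relates back to the deed date 8 October 2025.
D, as a condominium assessment lien, has superpriority and ranks first.
Remaining liens by effective date: E (15 December 2024), B (7 May 2025), A (8 October 2025), C (20 October 2025).
C already ranks below D; the subordination has no effect.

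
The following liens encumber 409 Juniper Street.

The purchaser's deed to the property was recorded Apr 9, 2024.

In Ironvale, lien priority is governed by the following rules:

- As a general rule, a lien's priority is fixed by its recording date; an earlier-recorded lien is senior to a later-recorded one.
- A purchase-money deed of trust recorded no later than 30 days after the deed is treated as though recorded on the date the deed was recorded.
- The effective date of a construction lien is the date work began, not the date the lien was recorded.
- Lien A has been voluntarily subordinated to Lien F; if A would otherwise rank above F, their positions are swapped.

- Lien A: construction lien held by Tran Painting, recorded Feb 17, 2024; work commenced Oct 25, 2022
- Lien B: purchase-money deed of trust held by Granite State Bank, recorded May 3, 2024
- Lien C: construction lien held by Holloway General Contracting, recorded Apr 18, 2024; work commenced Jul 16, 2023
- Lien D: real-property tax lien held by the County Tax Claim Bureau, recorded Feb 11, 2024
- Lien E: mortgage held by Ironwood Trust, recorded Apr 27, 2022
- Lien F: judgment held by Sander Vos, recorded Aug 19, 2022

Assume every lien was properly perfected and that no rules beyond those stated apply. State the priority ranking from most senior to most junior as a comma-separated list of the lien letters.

E, F, A, C, D, B

Effective dates: A is treated as recorded Oct 25, 2022, the work-commencement date; B was recorded within the 30-day window, so its effective date is the deed date Apr 9, 2024; C is treated as recorded Jul 16, 2023, the work-commencement date.
Ordering by effective date: E (Apr 27, 2022), F (Aug 19, 2022), A (Oct 25, 2022), C (Jul 16, 2023), D (Feb 11, 2024), B (Apr 9, 2024).
A already ranks below F; the subordination has no effect.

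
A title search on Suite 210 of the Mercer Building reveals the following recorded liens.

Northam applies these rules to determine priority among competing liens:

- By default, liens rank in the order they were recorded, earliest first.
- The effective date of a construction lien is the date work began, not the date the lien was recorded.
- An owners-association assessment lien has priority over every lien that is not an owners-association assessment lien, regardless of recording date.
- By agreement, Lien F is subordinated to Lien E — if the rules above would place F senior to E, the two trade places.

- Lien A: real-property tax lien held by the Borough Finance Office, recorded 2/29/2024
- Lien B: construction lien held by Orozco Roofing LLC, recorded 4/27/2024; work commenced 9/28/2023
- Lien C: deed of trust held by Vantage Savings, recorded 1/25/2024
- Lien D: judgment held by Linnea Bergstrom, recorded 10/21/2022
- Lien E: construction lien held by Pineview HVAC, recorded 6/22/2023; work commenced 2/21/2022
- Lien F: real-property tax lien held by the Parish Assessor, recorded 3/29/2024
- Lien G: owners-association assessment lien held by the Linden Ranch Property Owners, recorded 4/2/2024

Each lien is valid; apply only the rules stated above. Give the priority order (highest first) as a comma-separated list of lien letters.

First, effective dates: B relates back to 9/28/2023 (work commenced); E is treated as recorded 2/21/2022, the work-commencement date.
G is an owners-association assessment lien, so it outranks all other liens regardless of date.
Among the remaining liens, by effective date: E (2/21/2022), D (10/21/2022), B (9/28/2023), C (1/25/2024), A (2/29/2024), F (3/29/2024).
Since F is not senior to E, the subordination leaves the order unchanged.

G, E, D, B, C, A, F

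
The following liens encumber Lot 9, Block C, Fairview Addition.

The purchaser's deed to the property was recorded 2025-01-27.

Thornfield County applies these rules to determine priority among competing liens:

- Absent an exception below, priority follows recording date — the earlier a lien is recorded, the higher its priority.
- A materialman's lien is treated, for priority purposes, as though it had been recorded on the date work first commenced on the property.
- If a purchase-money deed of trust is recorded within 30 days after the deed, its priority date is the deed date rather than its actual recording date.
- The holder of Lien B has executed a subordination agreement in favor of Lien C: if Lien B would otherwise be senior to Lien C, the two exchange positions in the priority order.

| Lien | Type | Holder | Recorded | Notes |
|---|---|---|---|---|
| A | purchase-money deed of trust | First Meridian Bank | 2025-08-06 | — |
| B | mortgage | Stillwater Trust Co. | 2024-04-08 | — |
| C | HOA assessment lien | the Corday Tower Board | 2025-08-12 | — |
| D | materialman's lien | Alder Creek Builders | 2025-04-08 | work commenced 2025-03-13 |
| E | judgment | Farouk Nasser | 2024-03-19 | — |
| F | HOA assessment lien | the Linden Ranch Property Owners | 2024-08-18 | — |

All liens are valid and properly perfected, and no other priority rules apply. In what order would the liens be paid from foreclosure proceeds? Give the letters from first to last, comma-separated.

E, C, F, D, A, B

Effective dates: A was recorded 191 days after the deed — beyond 30 days — so no relation-back applies; D relates back to 2025-03-13 (work commenced).
By effective date, earliest first: E (2024-03-19), B (2024-04-08), F (2024-08-18), D (2025-03-13), A (2025-08-06), C (2025-08-12).
Because B would otherwise rank above C, the subordination swaps them.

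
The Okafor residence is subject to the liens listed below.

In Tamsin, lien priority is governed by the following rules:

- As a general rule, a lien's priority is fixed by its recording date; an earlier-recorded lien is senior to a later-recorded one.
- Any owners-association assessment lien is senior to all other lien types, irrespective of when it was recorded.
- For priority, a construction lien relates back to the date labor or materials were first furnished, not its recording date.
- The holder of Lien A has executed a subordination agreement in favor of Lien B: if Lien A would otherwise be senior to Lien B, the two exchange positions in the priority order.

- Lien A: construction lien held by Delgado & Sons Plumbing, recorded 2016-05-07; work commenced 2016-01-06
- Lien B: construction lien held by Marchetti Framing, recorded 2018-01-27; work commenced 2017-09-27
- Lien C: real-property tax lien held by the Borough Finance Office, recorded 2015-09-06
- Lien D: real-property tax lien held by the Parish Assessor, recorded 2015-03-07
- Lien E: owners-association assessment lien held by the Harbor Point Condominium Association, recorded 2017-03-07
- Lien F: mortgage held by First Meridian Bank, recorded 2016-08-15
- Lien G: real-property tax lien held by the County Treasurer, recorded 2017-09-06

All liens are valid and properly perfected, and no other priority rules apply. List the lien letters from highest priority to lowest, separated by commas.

Effective dates: A is treated as recorded 2016-01-06, the work-commencement date; B is treated as recorded 2017-09-27, the work-commencement date.
E is an owners-association assessment lien and takes priority over every other lien.
Ordering the rest by effective date: D (2015-03-07), C (2015-09-06), A (2016-01-06), F (2016-08-15), G (2017-09-06), B (2017-09-27).
A would otherwise be senior to B, so under the subordination agreement A and B exchange positions.

E, D, C, B, F, G, A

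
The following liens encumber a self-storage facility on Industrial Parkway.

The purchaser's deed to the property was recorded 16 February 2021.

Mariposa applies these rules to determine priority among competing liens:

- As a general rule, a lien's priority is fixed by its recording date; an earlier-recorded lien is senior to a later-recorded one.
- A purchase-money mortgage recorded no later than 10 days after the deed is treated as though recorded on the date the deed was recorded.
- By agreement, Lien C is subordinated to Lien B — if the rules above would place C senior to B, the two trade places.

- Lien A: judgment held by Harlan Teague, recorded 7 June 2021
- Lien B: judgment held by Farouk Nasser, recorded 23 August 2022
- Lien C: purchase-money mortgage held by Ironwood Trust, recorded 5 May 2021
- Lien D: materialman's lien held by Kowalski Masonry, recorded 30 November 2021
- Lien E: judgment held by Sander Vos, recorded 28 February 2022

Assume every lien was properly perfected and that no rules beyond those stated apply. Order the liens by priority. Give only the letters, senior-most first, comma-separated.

B, A, D, E, C

First, effective dates: C was recorded 78 days after the deed, outside the 10-day window, so it keeps its recording date.
Ordering by effective date: C (5 May 2021), A (7 June 2021), D (30 November 2021), E (28 February 2022), B (23 August 2022).
Because C would otherwise rank above B, the subordination swaps them.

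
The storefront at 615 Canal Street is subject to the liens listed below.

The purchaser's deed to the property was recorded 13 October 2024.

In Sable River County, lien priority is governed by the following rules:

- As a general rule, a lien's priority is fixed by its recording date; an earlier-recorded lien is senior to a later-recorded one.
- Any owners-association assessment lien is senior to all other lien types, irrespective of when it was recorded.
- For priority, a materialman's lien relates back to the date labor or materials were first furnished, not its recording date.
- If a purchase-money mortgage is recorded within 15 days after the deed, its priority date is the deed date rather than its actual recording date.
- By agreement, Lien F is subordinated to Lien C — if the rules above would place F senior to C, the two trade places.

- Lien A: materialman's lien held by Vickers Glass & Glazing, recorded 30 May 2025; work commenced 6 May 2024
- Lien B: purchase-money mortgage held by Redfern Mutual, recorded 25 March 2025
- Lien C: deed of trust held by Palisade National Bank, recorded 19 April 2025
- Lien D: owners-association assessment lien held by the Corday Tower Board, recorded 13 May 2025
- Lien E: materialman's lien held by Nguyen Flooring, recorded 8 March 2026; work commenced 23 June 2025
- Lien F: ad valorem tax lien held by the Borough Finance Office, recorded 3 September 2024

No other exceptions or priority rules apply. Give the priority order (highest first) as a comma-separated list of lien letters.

D, A, C, B, F, E

Effective dates after the stated exceptions: A is treated as recorded 6 May 2024, the work-commencement date; B was recorded 163 days after the deed — beyond 15 days — so no relation-back applies; E is treated as recorded 23 June 2025, the work-commencement date.
As an owners-association assessment lien, D is senior to every other lien.
Ordering the rest by effective date: A (6 May 2024), F (3 September 2024), B (25 March 2025), C (19 April 2025), E (23 June 2025).
Because F would otherwise rank above C, the subordination swaps them.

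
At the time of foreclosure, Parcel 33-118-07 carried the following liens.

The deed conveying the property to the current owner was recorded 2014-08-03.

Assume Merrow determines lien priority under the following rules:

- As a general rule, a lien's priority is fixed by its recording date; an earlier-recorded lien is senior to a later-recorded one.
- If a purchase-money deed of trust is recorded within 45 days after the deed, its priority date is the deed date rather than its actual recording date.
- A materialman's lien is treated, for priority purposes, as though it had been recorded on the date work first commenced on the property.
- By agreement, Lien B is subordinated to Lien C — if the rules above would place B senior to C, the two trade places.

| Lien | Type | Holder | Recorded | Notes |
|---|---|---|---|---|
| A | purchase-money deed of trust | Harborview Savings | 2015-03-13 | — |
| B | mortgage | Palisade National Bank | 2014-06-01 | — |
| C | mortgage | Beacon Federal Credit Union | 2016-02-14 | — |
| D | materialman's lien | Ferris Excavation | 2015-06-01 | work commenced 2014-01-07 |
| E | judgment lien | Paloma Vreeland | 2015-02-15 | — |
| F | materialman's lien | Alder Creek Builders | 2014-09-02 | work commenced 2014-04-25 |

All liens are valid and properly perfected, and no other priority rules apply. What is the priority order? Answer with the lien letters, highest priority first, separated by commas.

First, effective dates: A was recorded 222 days after the deed, outside the 45-day window, so it keeps its recording date; D is treated as recorded 2014-01-07, the work-commencement date; F's effective date is 2014-04-25, when work began.
Ordering by effective date: D (2014-01-07), F (2014-04-25), B (2014-06-01), E (2015-02-15), A (2015-03-13), C (2016-02-14).
B is senior to C before the subordination, so the two trade places.

D, F, C, E, A, B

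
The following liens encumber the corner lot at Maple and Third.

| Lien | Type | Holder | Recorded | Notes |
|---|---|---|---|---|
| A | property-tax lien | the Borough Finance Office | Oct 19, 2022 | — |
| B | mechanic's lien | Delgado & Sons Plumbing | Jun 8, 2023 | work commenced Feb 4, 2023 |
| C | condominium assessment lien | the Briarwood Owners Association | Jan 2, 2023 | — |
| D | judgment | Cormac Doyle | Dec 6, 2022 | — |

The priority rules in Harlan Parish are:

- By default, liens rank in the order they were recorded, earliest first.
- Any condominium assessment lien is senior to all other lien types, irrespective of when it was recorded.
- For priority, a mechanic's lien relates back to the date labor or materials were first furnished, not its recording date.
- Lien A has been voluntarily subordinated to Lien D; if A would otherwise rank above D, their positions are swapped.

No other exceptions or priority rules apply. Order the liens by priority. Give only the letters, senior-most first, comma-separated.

C, D, A, B

Adjusting effective dates: B relates back to Feb 4, 2023 (work commenced).
C is a condominium assessment lien and takes priority over every other lien.
Among the remaining liens, by effective date: A (Oct 19, 2022), D (Dec 6, 2022), B (Feb 4, 2023).
Because A would otherwise rank above D, the subordination swaps them.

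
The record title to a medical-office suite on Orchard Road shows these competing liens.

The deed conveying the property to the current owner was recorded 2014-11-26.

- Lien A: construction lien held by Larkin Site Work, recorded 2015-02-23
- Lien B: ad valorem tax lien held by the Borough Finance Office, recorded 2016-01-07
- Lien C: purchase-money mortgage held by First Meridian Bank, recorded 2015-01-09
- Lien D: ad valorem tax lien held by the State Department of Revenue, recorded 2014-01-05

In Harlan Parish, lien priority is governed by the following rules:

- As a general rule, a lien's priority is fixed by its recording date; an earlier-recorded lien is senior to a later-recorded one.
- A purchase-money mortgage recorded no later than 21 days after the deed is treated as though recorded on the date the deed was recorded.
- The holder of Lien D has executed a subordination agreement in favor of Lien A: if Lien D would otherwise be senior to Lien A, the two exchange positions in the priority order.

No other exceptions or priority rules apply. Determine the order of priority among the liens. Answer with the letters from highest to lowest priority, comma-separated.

Adjusting effective dates: C was recorded 44 days after the deed, outside the 21-day window, so it keeps its recording date.
By effective date, earliest first: D (2014-01-05), C (2015-01-09), A (2015-02-23), B (2016-01-07).
D would otherwise be senior to A, so under the subordination agreement D and A exchange positions.

A, C, D, B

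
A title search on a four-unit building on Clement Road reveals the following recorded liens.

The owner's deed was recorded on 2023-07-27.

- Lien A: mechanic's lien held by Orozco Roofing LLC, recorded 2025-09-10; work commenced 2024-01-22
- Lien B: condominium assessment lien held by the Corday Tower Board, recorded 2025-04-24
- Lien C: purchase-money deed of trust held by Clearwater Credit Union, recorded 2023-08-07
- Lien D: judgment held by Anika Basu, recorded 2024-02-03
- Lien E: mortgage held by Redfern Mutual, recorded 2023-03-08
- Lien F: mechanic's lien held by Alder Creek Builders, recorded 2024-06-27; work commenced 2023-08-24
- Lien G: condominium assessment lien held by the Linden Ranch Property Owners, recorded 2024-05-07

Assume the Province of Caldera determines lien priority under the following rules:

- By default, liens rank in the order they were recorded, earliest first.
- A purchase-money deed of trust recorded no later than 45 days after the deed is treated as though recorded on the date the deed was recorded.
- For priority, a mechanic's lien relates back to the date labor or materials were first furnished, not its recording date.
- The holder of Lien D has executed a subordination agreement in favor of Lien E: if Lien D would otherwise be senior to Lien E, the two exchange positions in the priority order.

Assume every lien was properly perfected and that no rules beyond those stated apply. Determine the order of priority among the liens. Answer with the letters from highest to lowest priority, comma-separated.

E, C, F, A, D, G, B

Effective dates: A is treated as recorded 2024-01-22, the work-commencement date; C was recorded within the 45-day window, so its effective date is the deed date 2023-07-27; F relates back to 2023-08-24 (work commenced).
Sorted by effective date: E (2023-03-08), C (2023-07-27), F (2023-08-24), A (2024-01-22), D (2024-02-03), G (2024-05-07), B (2025-04-24).
Since D is not senior to E, the subordination leaves the order unchanged.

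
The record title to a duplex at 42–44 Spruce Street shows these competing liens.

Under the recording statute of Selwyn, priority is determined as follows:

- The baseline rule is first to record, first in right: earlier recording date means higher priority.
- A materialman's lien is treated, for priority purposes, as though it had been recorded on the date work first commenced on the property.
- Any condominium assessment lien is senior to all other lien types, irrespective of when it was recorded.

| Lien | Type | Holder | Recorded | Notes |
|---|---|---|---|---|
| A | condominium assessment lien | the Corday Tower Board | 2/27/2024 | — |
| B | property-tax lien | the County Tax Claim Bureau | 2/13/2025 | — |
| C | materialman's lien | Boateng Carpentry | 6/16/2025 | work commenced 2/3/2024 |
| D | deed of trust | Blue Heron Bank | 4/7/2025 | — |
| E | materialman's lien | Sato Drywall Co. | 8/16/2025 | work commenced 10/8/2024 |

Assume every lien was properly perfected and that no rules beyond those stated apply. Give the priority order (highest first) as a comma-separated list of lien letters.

First, effective dates: C is treated as recorded 2/3/2024, the work-commencement date; E is treated as recorded 10/8/2024, the work-commencement date.
As a condominium assessment lien, A is senior to every other lien.
Ordering the rest by effective date: C (2/3/2024), E (10/8/2024), B (2/13/2025), D (4/7/2025).

A, C, E, B, D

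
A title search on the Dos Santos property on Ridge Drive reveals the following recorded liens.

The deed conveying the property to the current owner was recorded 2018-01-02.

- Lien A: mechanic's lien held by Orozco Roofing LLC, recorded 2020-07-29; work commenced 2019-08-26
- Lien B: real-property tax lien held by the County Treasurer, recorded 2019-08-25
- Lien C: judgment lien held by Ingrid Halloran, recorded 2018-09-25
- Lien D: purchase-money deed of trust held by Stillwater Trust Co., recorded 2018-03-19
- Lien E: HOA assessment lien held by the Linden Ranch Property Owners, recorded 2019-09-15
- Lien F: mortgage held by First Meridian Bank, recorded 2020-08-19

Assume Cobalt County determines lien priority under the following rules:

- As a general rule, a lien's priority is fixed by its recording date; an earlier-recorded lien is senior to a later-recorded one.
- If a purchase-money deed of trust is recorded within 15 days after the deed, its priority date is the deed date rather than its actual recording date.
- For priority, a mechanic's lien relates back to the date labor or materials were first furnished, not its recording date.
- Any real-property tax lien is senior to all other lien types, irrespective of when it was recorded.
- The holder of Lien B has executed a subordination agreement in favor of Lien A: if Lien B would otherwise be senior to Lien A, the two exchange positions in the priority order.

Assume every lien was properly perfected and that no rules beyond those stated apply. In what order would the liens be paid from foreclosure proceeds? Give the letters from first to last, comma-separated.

A, D, C, B, E, F

Adjusting effective dates: A's effective date is 2019-08-26, when work began; D was recorded 76 days after the deed — beyond 15 days — so no relation-back applies.
B is a real-property tax lien and takes priority over every other lien.
The other liens, earliest effective date first: D (2018-03-19), C (2018-09-25), A (2019-08-26), E (2019-09-15), F (2020-08-19).
B is senior to A before the subordination, so the two trade places.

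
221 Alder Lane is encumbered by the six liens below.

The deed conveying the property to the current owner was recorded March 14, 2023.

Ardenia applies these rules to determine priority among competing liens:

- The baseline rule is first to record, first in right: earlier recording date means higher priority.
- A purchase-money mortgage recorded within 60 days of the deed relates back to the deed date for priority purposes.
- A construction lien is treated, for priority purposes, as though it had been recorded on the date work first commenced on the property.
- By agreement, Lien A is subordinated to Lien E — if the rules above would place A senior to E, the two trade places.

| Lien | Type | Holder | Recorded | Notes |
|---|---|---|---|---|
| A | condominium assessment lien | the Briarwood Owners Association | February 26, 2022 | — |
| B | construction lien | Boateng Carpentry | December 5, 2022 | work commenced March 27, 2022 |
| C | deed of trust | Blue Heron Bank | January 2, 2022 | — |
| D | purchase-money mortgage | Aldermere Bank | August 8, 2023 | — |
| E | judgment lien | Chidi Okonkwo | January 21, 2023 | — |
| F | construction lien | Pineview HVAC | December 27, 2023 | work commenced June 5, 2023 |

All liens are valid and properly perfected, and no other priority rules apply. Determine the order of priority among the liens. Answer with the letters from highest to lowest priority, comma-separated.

C, E, B, A, F, D

Effective dates: B relates back to March 27, 2022 (work commenced); D was recorded 147 days after the deed, outside the 60-day window, so it keeps its recording date; F relates back to June 5, 2023 (work commenced).
Sorted by effective date: C (January 2, 2022), A (February 26, 2022), B (March 27, 2022), E (January 21, 2023), F (June 5, 2023), D (August 8, 2023).
Because A would otherwise rank above E, the subordination swaps them.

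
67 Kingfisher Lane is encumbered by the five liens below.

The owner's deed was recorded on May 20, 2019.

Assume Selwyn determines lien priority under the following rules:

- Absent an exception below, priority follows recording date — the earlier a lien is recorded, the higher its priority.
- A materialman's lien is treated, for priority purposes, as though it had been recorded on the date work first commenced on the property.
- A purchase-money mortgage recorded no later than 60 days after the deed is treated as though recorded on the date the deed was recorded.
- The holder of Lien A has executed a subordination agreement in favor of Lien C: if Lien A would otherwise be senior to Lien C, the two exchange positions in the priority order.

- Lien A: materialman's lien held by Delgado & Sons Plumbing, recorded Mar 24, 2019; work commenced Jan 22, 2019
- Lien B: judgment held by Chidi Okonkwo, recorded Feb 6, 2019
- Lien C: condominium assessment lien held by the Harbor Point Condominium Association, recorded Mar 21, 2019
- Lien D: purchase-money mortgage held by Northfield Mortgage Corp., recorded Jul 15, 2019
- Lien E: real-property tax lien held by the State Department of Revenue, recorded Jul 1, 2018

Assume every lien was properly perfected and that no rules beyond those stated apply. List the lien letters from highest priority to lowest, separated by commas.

E, C, B, A, D

Effective dates: A is treated as recorded Jan 22, 2019, the work-commencement date; D relates back to the deed date May 20, 2019.
By effective date: E (Jul 1, 2018), A (Jan 22, 2019), B (Feb 6, 2019), C (Mar 21, 2019), D (May 20, 2019).
A is senior to C before the subordination, so the two trade places.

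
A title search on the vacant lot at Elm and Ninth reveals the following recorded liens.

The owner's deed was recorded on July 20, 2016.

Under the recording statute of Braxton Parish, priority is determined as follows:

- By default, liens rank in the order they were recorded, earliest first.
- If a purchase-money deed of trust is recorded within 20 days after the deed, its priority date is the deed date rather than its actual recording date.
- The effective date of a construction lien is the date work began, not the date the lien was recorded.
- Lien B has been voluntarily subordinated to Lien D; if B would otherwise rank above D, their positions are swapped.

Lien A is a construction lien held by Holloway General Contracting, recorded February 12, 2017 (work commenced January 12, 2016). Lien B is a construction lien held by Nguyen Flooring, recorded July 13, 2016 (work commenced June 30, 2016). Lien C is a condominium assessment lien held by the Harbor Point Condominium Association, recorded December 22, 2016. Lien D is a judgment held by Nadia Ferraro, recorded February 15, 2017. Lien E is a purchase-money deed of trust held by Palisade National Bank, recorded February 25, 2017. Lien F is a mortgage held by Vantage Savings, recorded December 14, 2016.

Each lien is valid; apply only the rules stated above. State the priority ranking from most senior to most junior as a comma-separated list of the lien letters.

Adjusting effective dates: A relates back to January 12, 2016 (work commenced); B relates back to June 30, 2016 (work commenced); E was recorded 220 days after the deed — beyond 20 days — so no relation-back applies.
Ordering by effective date: A (January 12, 2016), B (June 30, 2016), F (December 14, 2016), C (December 22, 2016), D (February 15, 2017), E (February 25, 2017).
The subordination applies — B was senior to D — so B and D swap.

A, D, F, C, B, E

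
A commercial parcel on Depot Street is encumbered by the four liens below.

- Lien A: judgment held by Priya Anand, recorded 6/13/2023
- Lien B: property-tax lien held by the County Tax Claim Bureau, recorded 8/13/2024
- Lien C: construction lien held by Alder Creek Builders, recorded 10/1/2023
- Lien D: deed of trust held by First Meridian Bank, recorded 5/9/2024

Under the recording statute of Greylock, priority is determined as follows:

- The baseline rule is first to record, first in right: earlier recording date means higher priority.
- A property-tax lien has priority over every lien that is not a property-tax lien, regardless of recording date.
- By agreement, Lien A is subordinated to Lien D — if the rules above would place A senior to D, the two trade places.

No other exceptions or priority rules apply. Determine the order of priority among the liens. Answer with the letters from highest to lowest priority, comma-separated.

B, D, C, A

As a property-tax lien, B is senior to every other lien.
Remaining liens by effective date: A (6/13/2023), C (10/1/2023), D (5/9/2024).
Because A would otherwise rank above D, the subordination swaps them.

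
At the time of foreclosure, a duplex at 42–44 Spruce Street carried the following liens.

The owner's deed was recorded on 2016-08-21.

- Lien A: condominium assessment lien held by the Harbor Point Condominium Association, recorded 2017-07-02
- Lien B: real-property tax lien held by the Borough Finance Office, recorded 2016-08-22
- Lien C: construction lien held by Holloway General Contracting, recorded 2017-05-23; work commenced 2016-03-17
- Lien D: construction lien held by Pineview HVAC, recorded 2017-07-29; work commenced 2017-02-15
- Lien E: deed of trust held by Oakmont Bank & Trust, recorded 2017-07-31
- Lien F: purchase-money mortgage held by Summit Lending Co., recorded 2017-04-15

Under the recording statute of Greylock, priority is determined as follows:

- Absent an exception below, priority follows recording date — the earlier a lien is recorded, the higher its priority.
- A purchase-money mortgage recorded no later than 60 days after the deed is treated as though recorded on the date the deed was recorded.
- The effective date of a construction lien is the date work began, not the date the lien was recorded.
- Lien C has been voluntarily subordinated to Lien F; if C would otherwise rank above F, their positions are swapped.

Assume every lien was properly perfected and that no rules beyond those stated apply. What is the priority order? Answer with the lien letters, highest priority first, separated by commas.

F, B, D, C, A, E

Effective dates: C relates back to 2016-03-17 (work commenced); D is treated as recorded 2017-02-15, the work-commencement date; F was recorded 237 days after the deed, outside the 60-day window, so it keeps its recording date.
Sorted by effective date: C (2016-03-17), B (2016-08-22), D (2017-02-15), F (2017-04-15), A (2017-07-02), E (2017-07-31).
C is senior to F before the subordination, so the two trade places.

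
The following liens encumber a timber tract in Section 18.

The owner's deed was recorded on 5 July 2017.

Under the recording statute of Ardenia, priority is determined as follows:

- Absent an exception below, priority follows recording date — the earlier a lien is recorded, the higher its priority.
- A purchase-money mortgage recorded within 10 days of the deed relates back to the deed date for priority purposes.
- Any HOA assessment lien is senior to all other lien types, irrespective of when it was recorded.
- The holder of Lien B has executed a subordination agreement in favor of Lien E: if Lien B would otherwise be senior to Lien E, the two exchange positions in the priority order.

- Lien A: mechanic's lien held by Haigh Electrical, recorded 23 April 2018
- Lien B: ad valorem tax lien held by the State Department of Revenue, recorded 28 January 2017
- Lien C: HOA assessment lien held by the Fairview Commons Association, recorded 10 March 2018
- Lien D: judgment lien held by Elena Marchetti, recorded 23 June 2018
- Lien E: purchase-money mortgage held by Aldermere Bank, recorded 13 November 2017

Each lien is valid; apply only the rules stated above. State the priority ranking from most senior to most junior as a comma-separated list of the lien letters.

Effective dates: E missed the 10-day window (131 days after the deed), so its recording date stands.
As an HOA assessment lien, C is senior to every other lien.
Ordering the rest by effective date: B (28 January 2017), E (13 November 2017), A (23 April 2018), D (23 June 2018).
The subordination applies — B was senior to E — so B and E swap.

C, E, B, A, D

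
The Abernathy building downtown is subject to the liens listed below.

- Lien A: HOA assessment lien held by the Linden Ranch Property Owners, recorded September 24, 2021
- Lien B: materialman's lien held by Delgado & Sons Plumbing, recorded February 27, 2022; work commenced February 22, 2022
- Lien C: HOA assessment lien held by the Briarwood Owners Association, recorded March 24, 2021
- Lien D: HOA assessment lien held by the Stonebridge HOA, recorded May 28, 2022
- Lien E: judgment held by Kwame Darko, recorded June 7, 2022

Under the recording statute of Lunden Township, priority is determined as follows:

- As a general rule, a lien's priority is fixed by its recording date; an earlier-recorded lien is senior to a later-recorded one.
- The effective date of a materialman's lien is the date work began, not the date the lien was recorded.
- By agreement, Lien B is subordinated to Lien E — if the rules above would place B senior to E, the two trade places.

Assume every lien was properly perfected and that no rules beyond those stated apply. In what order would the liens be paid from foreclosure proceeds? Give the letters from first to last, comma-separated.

First, effective dates: B's effective date is February 22, 2022, when work began.
Ordering by effective date: C (March 24, 2021), A (September 24, 2021), B (February 22, 2022), D (May 28, 2022), E (June 7, 2022).
B is senior to E before the subordination, so the two trade places.

C, A, E, D, B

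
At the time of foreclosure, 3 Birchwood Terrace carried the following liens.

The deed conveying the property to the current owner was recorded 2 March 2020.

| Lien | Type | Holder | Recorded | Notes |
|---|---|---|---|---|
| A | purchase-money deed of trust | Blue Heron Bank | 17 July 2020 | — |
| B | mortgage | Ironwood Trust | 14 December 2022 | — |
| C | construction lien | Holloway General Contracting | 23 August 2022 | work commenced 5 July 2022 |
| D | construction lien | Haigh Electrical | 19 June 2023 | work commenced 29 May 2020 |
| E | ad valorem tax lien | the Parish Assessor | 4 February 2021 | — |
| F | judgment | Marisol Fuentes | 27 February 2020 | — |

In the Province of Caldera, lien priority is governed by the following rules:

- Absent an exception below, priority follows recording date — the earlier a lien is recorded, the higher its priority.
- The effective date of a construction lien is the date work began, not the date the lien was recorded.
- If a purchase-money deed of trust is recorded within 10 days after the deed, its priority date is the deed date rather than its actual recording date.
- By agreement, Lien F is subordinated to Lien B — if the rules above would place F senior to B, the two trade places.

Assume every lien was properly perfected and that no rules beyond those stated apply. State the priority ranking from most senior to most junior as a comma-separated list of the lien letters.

B, D, A, E, C, F

Effective dates: A was recorded 137 days after the deed — beyond 10 days — so no relation-back applies; C's effective date is 5 July 2022, when work began; D's effective date is 29 May 2020, when work began.
Ordering by effective date: F (27 February 2020), D (29 May 2020), A (17 July 2020), E (4 February 2021), C (5 July 2022), B (14 December 2022).
F is senior to B before the subordination, so the two trade places.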